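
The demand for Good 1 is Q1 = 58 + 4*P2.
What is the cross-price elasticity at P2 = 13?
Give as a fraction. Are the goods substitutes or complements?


dQ1/dP2 = 4
At P2 = 13: Q1 = 58 + 4*13 = 110
Exy = (dQ1/dP2)(P2/Q1) = 4 * 13 / 110 = 26/55
Since Exy > 0, the goods are substitutes.

26/55 (substitutes)


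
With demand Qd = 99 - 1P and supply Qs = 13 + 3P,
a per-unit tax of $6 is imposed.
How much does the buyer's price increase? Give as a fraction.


With a per-unit tax, the buyer's price increase depends on relative slopes.
Supply slope: d = 3, Demand slope: b = 1
Buyer's price increase = d * tax / (b + d)
= 3 * 6 / (1 + 3)
= 18 / 4 = 9/2

9/2


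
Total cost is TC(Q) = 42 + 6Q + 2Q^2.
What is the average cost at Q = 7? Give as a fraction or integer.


TC(7) = 42 + 6*7 + 2*7^2
TC(7) = 42 + 42 + 98 = 182
AC = TC/Q = 182/7 = 26

26


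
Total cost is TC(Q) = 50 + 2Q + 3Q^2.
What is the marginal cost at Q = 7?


MC = dTC/dQ = 2 + 2*3*Q
At Q = 7:
MC = 2 + 6*7
MC = 2 + 42 = 44

44


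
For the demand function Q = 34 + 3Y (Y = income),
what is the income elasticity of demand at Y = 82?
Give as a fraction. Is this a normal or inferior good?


dQ/dY = 3
At Y = 82: Q = 34 + 3*82 = 280
Ey = (dQ/dY)(Y/Q) = 3 * 82 / 280 = 123/140
Since Ey > 0, this is a normal good.

123/140 (normal good)


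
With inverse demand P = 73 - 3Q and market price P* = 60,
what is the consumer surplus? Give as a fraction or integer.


Maximum willingness to pay (at Q=0): P_max = 73
Quantity demanded at P* = 60:
Q* = (73 - 60)/3 = 13/3
CS = (1/2) * Q* * (P_max - P*)
CS = (1/2) * 13/3 * (73 - 60)
CS = (1/2) * 13/3 * 13 = 169/6

169/6


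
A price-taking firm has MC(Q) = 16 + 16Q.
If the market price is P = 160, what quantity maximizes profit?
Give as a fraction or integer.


In perfect competition, profit is maximized where P = MC.
160 = 16 + 16Q
144 = 16Q
Q* = 144/16 = 9

9


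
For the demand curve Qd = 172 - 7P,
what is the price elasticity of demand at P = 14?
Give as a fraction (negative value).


dQ/dP = -7
At P = 14: Q = 172 - 7*14 = 74
E = (dQ/dP)(P/Q) = (-7)(14/74) = -49/37

-49/37


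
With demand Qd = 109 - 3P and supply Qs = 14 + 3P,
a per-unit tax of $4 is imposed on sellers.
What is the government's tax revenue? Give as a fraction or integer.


With tax on sellers, new supply: Qs' = 14 + 3(P - 4)
= 2 + 3P
New equilibrium quantity:
Q_new = 111/2
Tax revenue = tax * Q_new = 4 * 111/2 = 222

222


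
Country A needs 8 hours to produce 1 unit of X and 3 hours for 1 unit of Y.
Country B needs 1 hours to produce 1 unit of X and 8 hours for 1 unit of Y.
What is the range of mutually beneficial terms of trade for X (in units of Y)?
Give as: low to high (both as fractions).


Opportunity cost of X for Country A = hours_X / hours_Y = 8/3 = 8/3 units of Y
Opportunity cost of X for Country B = hours_X / hours_Y = 1/8 = 1/8 units of Y
Terms of trade must be between the two opportunity costs.
Range: 1/8 to 8/3

1/8 to 8/3


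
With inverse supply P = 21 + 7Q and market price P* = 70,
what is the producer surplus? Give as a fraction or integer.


Minimum supply price (at Q=0): P_min = 21
Quantity supplied at P* = 70:
Q* = (70 - 21)/7 = 7
PS = (1/2) * Q* * (P* - P_min)
PS = (1/2) * 7 * (70 - 21)
PS = (1/2) * 7 * 49 = 343/2

343/2


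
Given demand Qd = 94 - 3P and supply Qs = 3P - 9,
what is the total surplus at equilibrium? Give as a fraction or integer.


Find equilibrium: 94 - 3P = 3P - 9
94 + 9 = 6P
P* = 103/6 = 103/6
Q* = 3*103/6 - 9 = 85/2
Inverse demand: P = 94/3 - Q/3, so P_max = 94/3
Inverse supply: P = 3 + Q/3, so P_min = 3
CS = (1/2) * 85/2 * (94/3 - 103/6) = 7225/24
PS = (1/2) * 85/2 * (103/6 - 3) = 7225/24
TS = CS + PS = 7225/24 + 7225/24 = 7225/12

7225/12


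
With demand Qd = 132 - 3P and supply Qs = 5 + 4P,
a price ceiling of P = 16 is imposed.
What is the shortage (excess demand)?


At P = 16:
Qd = 132 - 3*16 = 84
Qs = 5 + 4*16 = 69
Shortage = Qd - Qs = 84 - 69 = 15

15


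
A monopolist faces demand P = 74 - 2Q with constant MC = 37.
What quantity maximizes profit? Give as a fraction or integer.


TR = P*Q = (74 - 2Q)Q = 74Q - 2Q^2
MR = dTR/dQ = 74 - 4Q
Set MR = MC:
74 - 4Q = 37
37 = 4Q
Q* = 37/4 = 37/4

37/4


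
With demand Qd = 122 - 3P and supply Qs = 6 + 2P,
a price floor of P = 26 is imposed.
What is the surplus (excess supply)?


At P = 26:
Qd = 122 - 3*26 = 44
Qs = 6 + 2*26 = 58
Surplus = Qs - Qd = 58 - 44 = 14

14


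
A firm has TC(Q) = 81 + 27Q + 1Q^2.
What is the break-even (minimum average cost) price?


AC(Q) = 81/Q + 27 + 1Q
To minimize: dAC/dQ = -81/Q^2 + 1 = 0
Q^2 = 81/1 = 81
Q* = 9
Min AC = 81/9 + 27 + 1*9
Min AC = 9 + 27 + 9 = 45

45


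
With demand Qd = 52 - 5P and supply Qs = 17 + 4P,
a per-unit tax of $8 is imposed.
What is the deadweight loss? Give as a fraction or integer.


Pre-tax equilibrium quantity: Q* = 293/9
Post-tax equilibrium quantity: Q_tax = 133/9
Reduction in quantity: Q* - Q_tax = 160/9
DWL = (1/2) * tax * (Q* - Q_tax)
DWL = (1/2) * 8 * 160/9 = 640/9

640/9


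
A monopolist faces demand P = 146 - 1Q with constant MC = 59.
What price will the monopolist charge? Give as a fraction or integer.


MR = 146 - 2Q
Set MR = MC: 146 - 2Q = 59
Q* = 87/2
Substitute into demand:
P* = 146 - 1*87/2 = 205/2

205/2


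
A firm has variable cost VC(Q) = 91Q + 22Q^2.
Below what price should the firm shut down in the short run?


AVC(Q) = VC(Q)/Q = 91 + 22Q
AVC is increasing in Q, so minimum AVC is at Q -> 0+.
Min AVC = 91
The firm should shut down if P < 91.

91


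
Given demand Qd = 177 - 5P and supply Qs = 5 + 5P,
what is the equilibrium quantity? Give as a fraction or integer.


First find equilibrium price:
177 - 5P = 5 + 5P
P* = 172/10 = 86/5
Then substitute into demand:
Q* = 177 - 5 * 86/5 = 91

91


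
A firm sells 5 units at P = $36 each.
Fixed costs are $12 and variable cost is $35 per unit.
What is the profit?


Total Revenue = P * Q = 36 * 5 = $180
Total Cost = FC + VC*Q = 12 + 35*5 = $187
Profit = TR - TC = 180 - 187 = $-7

$-7


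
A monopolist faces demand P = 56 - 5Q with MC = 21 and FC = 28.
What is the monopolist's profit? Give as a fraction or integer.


MR = MC: 56 - 10Q = 21
Q* = 7/2
P* = 56 - 5*7/2 = 77/2
Profit = (P* - MC)*Q* - FC
= (77/2 - 21)*7/2 - 28
= 35/2*7/2 - 28
= 245/4 - 28 = 133/4

133/4


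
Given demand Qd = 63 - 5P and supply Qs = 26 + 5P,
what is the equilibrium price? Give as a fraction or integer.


At equilibrium, Qd = Qs.
63 - 5P = 26 + 5P
63 - 26 = 5P + 5P
37 = 10P
P* = 37/10 = 37/10

37/10


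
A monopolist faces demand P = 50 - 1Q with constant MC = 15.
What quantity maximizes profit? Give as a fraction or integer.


TR = P*Q = (50 - 1Q)Q = 50Q - 1Q^2
MR = dTR/dQ = 50 - 2Q
Set MR = MC:
50 - 2Q = 15
35 = 2Q
Q* = 35/2 = 35/2

35/2


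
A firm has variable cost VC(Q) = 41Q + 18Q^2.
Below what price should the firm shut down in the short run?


AVC(Q) = VC(Q)/Q = 41 + 18Q
AVC is increasing in Q, so minimum AVC is at Q -> 0+.
Min AVC = 41
The firm should shut down if P < 41.

41


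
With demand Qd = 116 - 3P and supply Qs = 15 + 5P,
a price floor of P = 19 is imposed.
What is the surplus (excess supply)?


At P = 19:
Qd = 116 - 3*19 = 59
Qs = 15 + 5*19 = 110
Surplus = Qs - Qd = 110 - 59 = 51

51


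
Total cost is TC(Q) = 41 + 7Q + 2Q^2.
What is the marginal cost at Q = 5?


MC = dTC/dQ = 7 + 2*2*Q
At Q = 5:
MC = 7 + 4*5
MC = 7 + 20 = 27

27


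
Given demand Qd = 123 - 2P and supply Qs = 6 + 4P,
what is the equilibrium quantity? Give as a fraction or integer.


First find equilibrium price:
123 - 2P = 6 + 4P
P* = 117/6 = 39/2
Then substitute into demand:
Q* = 123 - 2 * 39/2 = 84

84


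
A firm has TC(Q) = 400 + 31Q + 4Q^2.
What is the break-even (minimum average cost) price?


AC(Q) = 400/Q + 31 + 4Q
To minimize: dAC/dQ = -400/Q^2 + 4 = 0
Q^2 = 400/4 = 100
Q* = 10
Min AC = 400/10 + 31 + 4*10
Min AC = 40 + 31 + 40 = 111

111


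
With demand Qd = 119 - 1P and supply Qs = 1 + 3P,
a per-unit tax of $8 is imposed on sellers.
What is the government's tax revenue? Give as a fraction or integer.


With tax on sellers, new supply: Qs' = 1 + 3(P - 8)
= 3P - 23
New equilibrium quantity:
Q_new = 167/2
Tax revenue = tax * Q_new = 8 * 167/2 = 668

668


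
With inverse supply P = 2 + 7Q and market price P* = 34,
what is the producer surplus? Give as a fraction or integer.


Minimum supply price (at Q=0): P_min = 2
Quantity supplied at P* = 34:
Q* = (34 - 2)/7 = 32/7
PS = (1/2) * Q* * (P* - P_min)
PS = (1/2) * 32/7 * (34 - 2)
PS = (1/2) * 32/7 * 32 = 512/7

512/7


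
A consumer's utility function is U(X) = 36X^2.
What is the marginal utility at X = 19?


MU = dU/dX = 36*2*X^(2-1)
MU = 72*X^1
At X = 19:
MU = 72 * 19^1
MU = 72 * 19 = 1368

1368


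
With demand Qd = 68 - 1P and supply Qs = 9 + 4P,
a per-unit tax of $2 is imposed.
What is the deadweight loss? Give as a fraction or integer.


Pre-tax equilibrium quantity: Q* = 281/5
Post-tax equilibrium quantity: Q_tax = 273/5
Reduction in quantity: Q* - Q_tax = 8/5
DWL = (1/2) * tax * (Q* - Q_tax)
DWL = (1/2) * 2 * 8/5 = 8/5

8/5


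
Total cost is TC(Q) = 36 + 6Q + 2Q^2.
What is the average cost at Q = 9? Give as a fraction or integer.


TC(9) = 36 + 6*9 + 2*9^2
TC(9) = 36 + 54 + 162 = 252
AC = TC/Q = 252/9 = 28

28


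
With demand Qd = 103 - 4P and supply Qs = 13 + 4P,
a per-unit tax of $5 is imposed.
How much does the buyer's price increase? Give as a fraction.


With a per-unit tax, the buyer's price increase depends on relative slopes.
Supply slope: d = 4, Demand slope: b = 4
Buyer's price increase = d * tax / (b + d)
= 4 * 5 / (4 + 4)
= 20 / 8 = 5/2

5/2


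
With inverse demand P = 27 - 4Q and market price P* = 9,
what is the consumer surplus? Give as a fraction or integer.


Maximum willingness to pay (at Q=0): P_max = 27
Quantity demanded at P* = 9:
Q* = (27 - 9)/4 = 9/2
CS = (1/2) * Q* * (P_max - P*)
CS = (1/2) * 9/2 * (27 - 9)
CS = (1/2) * 9/2 * 18 = 81/2

81/2


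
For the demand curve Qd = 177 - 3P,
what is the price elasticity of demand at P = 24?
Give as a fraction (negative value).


dQ/dP = -3
At P = 24: Q = 177 - 3*24 = 105
E = (dQ/dP)(P/Q) = (-3)(24/105) = -24/35

-24/35


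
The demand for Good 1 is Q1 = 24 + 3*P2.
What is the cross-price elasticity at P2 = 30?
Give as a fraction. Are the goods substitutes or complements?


dQ1/dP2 = 3
At P2 = 30: Q1 = 24 + 3*30 = 114
Exy = (dQ1/dP2)(P2/Q1) = 3 * 30 / 114 = 15/19
Since Exy > 0, the goods are substitutes.

15/19 (substitutes)


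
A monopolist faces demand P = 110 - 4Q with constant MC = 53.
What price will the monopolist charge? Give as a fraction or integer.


MR = 110 - 8Q
Set MR = MC: 110 - 8Q = 53
Q* = 57/8
Substitute into demand:
P* = 110 - 4*57/8 = 163/2

163/2


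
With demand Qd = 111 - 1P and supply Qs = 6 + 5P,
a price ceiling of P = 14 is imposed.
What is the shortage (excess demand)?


At P = 14:
Qd = 111 - 1*14 = 97
Qs = 6 + 5*14 = 76
Shortage = Qd - Qs = 97 - 76 = 21

21


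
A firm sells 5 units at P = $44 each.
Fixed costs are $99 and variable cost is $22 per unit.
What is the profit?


Total Revenue = P * Q = 44 * 5 = $220
Total Cost = FC + VC*Q = 99 + 22*5 = $209
Profit = TR - TC = 220 - 209 = $11

$11


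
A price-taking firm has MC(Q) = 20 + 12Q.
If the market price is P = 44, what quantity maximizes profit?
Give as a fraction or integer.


In perfect competition, profit is maximized where P = MC.
44 = 20 + 12Q
24 = 12Q
Q* = 24/12 = 2

2


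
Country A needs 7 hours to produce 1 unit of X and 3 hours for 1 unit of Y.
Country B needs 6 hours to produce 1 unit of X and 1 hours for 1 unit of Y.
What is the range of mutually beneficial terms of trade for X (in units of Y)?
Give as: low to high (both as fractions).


Opportunity cost of X for Country A = hours_X / hours_Y = 7/3 = 7/3 units of Y
Opportunity cost of X for Country B = hours_X / hours_Y = 6/1 = 6 units of Y
Terms of trade must be between the two opportunity costs.
Range: 7/3 to 6

7/3 to 6


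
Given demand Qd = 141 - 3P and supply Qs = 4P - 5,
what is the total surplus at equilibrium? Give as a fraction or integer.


Find equilibrium: 141 - 3P = 4P - 5
141 + 5 = 7P
P* = 146/7 = 146/7
Q* = 4*146/7 - 5 = 549/7
Inverse demand: P = 47 - Q/3, so P_max = 47
Inverse supply: P = 5/4 + Q/4, so P_min = 5/4
CS = (1/2) * 549/7 * (47 - 146/7) = 100467/98
PS = (1/2) * 549/7 * (146/7 - 5/4) = 301401/392
TS = CS + PS = 100467/98 + 301401/392 = 100467/56

100467/56


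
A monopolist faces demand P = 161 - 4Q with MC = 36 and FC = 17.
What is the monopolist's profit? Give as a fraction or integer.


MR = MC: 161 - 8Q = 36
Q* = 125/8
P* = 161 - 4*125/8 = 197/2
Profit = (P* - MC)*Q* - FC
= (197/2 - 36)*125/8 - 17
= 125/2*125/8 - 17
= 15625/16 - 17 = 15353/16

15353/16


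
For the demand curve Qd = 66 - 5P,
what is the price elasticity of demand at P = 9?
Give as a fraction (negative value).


dQ/dP = -5
At P = 9: Q = 66 - 5*9 = 21
E = (dQ/dP)(P/Q) = (-5)(9/21) = -15/7

-15/7


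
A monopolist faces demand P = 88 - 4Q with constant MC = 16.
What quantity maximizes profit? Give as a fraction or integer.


TR = P*Q = (88 - 4Q)Q = 88Q - 4Q^2
MR = dTR/dQ = 88 - 8Q
Set MR = MC:
88 - 8Q = 16
72 = 8Q
Q* = 72/8 = 9

9


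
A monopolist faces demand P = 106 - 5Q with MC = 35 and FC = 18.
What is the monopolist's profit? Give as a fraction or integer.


MR = MC: 106 - 10Q = 35
Q* = 71/10
P* = 106 - 5*71/10 = 141/2
Profit = (P* - MC)*Q* - FC
= (141/2 - 35)*71/10 - 18
= 71/2*71/10 - 18
= 5041/20 - 18 = 4681/20

4681/20


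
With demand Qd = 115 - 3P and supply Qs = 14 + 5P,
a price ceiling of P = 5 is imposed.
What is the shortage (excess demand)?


At P = 5:
Qd = 115 - 3*5 = 100
Qs = 14 + 5*5 = 39
Shortage = Qd - Qs = 100 - 39 = 61

61


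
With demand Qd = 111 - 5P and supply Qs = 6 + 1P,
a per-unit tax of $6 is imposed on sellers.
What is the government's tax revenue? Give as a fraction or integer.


With tax on sellers, new supply: Qs' = 6 + 1(P - 6)
= 0 + 1P
New equilibrium quantity:
Q_new = 37/2
Tax revenue = tax * Q_new = 6 * 37/2 = 111

111


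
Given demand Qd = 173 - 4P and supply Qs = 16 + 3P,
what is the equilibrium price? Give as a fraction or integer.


At equilibrium, Qd = Qs.
173 - 4P = 16 + 3P
173 - 16 = 4P + 3P
157 = 7P
P* = 157/7 = 157/7

157/7


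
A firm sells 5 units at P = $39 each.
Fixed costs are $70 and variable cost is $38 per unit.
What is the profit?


Total Revenue = P * Q = 39 * 5 = $195
Total Cost = FC + VC*Q = 70 + 38*5 = $260
Profit = TR - TC = 195 - 260 = $-65

$-65


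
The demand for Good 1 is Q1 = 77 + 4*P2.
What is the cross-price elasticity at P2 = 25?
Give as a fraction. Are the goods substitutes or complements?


dQ1/dP2 = 4
At P2 = 25: Q1 = 77 + 4*25 = 177
Exy = (dQ1/dP2)(P2/Q1) = 4 * 25 / 177 = 100/177
Since Exy > 0, the goods are substitutes.

100/177 (substitutes)


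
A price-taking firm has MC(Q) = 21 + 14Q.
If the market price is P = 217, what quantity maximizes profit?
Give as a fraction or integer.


In perfect competition, profit is maximized where P = MC.
217 = 21 + 14Q
196 = 14Q
Q* = 196/14 = 14

14


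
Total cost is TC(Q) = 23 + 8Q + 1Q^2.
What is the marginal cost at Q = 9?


MC = dTC/dQ = 8 + 2*1*Q
At Q = 9:
MC = 8 + 2*9
MC = 8 + 18 = 26

26


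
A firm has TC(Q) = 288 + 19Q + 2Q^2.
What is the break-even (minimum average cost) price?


AC(Q) = 288/Q + 19 + 2Q
To minimize: dAC/dQ = -288/Q^2 + 2 = 0
Q^2 = 288/2 = 144
Q* = 12
Min AC = 288/12 + 19 + 2*12
Min AC = 24 + 19 + 24 = 67

67


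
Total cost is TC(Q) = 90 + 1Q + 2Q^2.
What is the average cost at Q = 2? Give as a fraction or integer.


TC(2) = 90 + 1*2 + 2*2^2
TC(2) = 90 + 2 + 8 = 100
AC = TC/Q = 100/2 = 50

50


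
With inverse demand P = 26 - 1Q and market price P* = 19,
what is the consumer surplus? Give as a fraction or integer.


Maximum willingness to pay (at Q=0): P_max = 26
Quantity demanded at P* = 19:
Q* = (26 - 19)/1 = 7
CS = (1/2) * Q* * (P_max - P*)
CS = (1/2) * 7 * (26 - 19)
CS = (1/2) * 7 * 7 = 49/2

49/2


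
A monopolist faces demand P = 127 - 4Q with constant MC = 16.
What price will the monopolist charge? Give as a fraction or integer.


MR = 127 - 8Q
Set MR = MC: 127 - 8Q = 16
Q* = 111/8
Substitute into demand:
P* = 127 - 4*111/8 = 143/2

143/2


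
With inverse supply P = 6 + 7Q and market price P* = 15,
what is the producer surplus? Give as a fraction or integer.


Minimum supply price (at Q=0): P_min = 6
Quantity supplied at P* = 15:
Q* = (15 - 6)/7 = 9/7
PS = (1/2) * Q* * (P* - P_min)
PS = (1/2) * 9/7 * (15 - 6)
PS = (1/2) * 9/7 * 9 = 81/14

81/14


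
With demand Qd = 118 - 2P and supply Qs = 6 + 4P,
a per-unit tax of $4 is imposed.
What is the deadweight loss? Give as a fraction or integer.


Pre-tax equilibrium quantity: Q* = 242/3
Post-tax equilibrium quantity: Q_tax = 226/3
Reduction in quantity: Q* - Q_tax = 16/3
DWL = (1/2) * tax * (Q* - Q_tax)
DWL = (1/2) * 4 * 16/3 = 32/3

32/3


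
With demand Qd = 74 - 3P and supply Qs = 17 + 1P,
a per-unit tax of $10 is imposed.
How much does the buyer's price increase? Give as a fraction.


With a per-unit tax, the buyer's price increase depends on relative slopes.
Supply slope: d = 1, Demand slope: b = 3
Buyer's price increase = d * tax / (b + d)
= 1 * 10 / (3 + 1)
= 10 / 4 = 5/2

5/2


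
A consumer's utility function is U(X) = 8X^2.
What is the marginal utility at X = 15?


MU = dU/dX = 8*2*X^(2-1)
MU = 16*X^1
At X = 15:
MU = 16 * 15^1
MU = 16 * 15 = 240

240


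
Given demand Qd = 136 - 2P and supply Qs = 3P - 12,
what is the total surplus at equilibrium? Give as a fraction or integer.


Find equilibrium: 136 - 2P = 3P - 12
136 + 12 = 5P
P* = 148/5 = 148/5
Q* = 3*148/5 - 12 = 384/5
Inverse demand: P = 68 - Q/2, so P_max = 68
Inverse supply: P = 4 + Q/3, so P_min = 4
CS = (1/2) * 384/5 * (68 - 148/5) = 36864/25
PS = (1/2) * 384/5 * (148/5 - 4) = 24576/25
TS = CS + PS = 36864/25 + 24576/25 = 12288/5

12288/5


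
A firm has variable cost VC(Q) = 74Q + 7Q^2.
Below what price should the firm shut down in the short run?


AVC(Q) = VC(Q)/Q = 74 + 7Q
AVC is increasing in Q, so minimum AVC is at Q -> 0+.
Min AVC = 74
The firm should shut down if P < 74.

74


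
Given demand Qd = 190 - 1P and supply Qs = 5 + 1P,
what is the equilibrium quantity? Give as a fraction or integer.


First find equilibrium price:
190 - 1P = 5 + 1P
P* = 185/2 = 185/2
Then substitute into demand:
Q* = 190 - 1 * 185/2 = 195/2

195/2


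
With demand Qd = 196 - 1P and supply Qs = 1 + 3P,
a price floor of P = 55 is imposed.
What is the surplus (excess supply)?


At P = 55:
Qd = 196 - 1*55 = 141
Qs = 1 + 3*55 = 166
Surplus = Qs - Qd = 166 - 141 = 25

25


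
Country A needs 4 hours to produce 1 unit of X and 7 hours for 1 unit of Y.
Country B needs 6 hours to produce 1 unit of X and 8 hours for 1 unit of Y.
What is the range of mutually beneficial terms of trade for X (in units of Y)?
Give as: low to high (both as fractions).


Opportunity cost of X for Country A = hours_X / hours_Y = 4/7 = 4/7 units of Y
Opportunity cost of X for Country B = hours_X / hours_Y = 6/8 = 3/4 units of Y
Terms of trade must be between the two opportunity costs.
Range: 4/7 to 3/4

4/7 to 3/4


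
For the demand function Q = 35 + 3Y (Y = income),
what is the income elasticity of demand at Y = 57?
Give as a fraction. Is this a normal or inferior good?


dQ/dY = 3
At Y = 57: Q = 35 + 3*57 = 206
Ey = (dQ/dY)(Y/Q) = 3 * 57 / 206 = 171/206
Since Ey > 0, this is a normal good.

171/206 (normal good)


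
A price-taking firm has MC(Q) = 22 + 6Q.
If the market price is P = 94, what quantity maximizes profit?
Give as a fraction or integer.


In perfect competition, profit is maximized where P = MC.
94 = 22 + 6Q
72 = 6Q
Q* = 72/6 = 12

12


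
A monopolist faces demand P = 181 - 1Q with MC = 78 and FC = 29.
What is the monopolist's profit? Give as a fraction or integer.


MR = MC: 181 - 2Q = 78
Q* = 103/2
P* = 181 - 1*103/2 = 259/2
Profit = (P* - MC)*Q* - FC
= (259/2 - 78)*103/2 - 29
= 103/2*103/2 - 29
= 10609/4 - 29 = 10493/4

10493/4


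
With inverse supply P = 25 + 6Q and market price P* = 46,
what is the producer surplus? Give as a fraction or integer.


Minimum supply price (at Q=0): P_min = 25
Quantity supplied at P* = 46:
Q* = (46 - 25)/6 = 7/2
PS = (1/2) * Q* * (P* - P_min)
PS = (1/2) * 7/2 * (46 - 25)
PS = (1/2) * 7/2 * 21 = 147/4

147/4


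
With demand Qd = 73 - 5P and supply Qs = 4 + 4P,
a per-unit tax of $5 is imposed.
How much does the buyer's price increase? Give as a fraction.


With a per-unit tax, the buyer's price increase depends on relative slopes.
Supply slope: d = 4, Demand slope: b = 5
Buyer's price increase = d * tax / (b + d)
= 4 * 5 / (5 + 4)
= 20 / 9 = 20/9

20/9


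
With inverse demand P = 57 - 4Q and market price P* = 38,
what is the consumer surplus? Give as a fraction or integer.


Maximum willingness to pay (at Q=0): P_max = 57
Quantity demanded at P* = 38:
Q* = (57 - 38)/4 = 19/4
CS = (1/2) * Q* * (P_max - P*)
CS = (1/2) * 19/4 * (57 - 38)
CS = (1/2) * 19/4 * 19 = 361/8

361/8


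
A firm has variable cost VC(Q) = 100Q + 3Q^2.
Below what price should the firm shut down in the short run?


AVC(Q) = VC(Q)/Q = 100 + 3Q
AVC is increasing in Q, so minimum AVC is at Q -> 0+.
Min AVC = 100
The firm should shut down if P < 100.

100


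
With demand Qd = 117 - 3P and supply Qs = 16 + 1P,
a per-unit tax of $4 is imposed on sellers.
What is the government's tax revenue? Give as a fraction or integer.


With tax on sellers, new supply: Qs' = 16 + 1(P - 4)
= 12 + 1P
New equilibrium quantity:
Q_new = 153/4
Tax revenue = tax * Q_new = 4 * 153/4 = 153

153


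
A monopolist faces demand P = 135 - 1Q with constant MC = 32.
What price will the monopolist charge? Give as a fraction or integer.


MR = 135 - 2Q
Set MR = MC: 135 - 2Q = 32
Q* = 103/2
Substitute into demand:
P* = 135 - 1*103/2 = 167/2

167/2


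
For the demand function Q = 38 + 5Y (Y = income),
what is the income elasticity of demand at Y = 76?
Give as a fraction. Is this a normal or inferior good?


dQ/dY = 5
At Y = 76: Q = 38 + 5*76 = 418
Ey = (dQ/dY)(Y/Q) = 5 * 76 / 418 = 10/11
Since Ey > 0, this is a normal good.

10/11 (normal good)


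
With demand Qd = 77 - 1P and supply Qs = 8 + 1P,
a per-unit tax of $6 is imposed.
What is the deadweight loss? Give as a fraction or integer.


Pre-tax equilibrium quantity: Q* = 85/2
Post-tax equilibrium quantity: Q_tax = 79/2
Reduction in quantity: Q* - Q_tax = 3
DWL = (1/2) * tax * (Q* - Q_tax)
DWL = (1/2) * 6 * 3 = 9

9


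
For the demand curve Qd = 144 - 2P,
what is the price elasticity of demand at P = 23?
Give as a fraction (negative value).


dQ/dP = -2
At P = 23: Q = 144 - 2*23 = 98
E = (dQ/dP)(P/Q) = (-2)(23/98) = -23/49

-23/49


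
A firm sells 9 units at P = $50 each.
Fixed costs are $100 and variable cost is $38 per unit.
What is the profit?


Total Revenue = P * Q = 50 * 9 = $450
Total Cost = FC + VC*Q = 100 + 38*9 = $442
Profit = TR - TC = 450 - 442 = $8

$8


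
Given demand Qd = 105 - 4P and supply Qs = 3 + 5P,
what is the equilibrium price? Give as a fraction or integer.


At equilibrium, Qd = Qs.
105 - 4P = 3 + 5P
105 - 3 = 4P + 5P
102 = 9P
P* = 102/9 = 34/3

34/3


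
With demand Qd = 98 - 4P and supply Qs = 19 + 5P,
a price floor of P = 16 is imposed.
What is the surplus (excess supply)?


At P = 16:
Qd = 98 - 4*16 = 34
Qs = 19 + 5*16 = 99
Surplus = Qs - Qd = 99 - 34 = 65

65


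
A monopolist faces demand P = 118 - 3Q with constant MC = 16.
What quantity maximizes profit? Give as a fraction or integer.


TR = P*Q = (118 - 3Q)Q = 118Q - 3Q^2
MR = dTR/dQ = 118 - 6Q
Set MR = MC:
118 - 6Q = 16
102 = 6Q
Q* = 102/6 = 17

17


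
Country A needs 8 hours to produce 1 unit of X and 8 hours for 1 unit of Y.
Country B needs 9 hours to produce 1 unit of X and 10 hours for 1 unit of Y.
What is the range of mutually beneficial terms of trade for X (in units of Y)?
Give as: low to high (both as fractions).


Opportunity cost of X for Country A = hours_X / hours_Y = 8/8 = 1 units of Y
Opportunity cost of X for Country B = hours_X / hours_Y = 9/10 = 9/10 units of Y
Terms of trade must be between the two opportunity costs.
Range: 9/10 to 1

9/10 to 1


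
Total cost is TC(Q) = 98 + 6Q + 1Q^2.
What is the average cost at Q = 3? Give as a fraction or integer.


TC(3) = 98 + 6*3 + 1*3^2
TC(3) = 98 + 18 + 9 = 125
AC = TC/Q = 125/3 = 125/3

125/3


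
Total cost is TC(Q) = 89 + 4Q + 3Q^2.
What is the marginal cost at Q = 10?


MC = dTC/dQ = 4 + 2*3*Q
At Q = 10:
MC = 4 + 6*10
MC = 4 + 60 = 64

64


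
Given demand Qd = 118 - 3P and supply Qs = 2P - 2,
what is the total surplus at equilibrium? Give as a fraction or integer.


Find equilibrium: 118 - 3P = 2P - 2
118 + 2 = 5P
P* = 120/5 = 24
Q* = 2*24 - 2 = 46
Inverse demand: P = 118/3 - Q/3, so P_max = 118/3
Inverse supply: P = 1 + Q/2, so P_min = 1
CS = (1/2) * 46 * (118/3 - 24) = 1058/3
PS = (1/2) * 46 * (24 - 1) = 529
TS = CS + PS = 1058/3 + 529 = 2645/3

2645/3


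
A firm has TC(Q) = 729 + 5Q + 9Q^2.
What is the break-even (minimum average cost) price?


AC(Q) = 729/Q + 5 + 9Q
To minimize: dAC/dQ = -729/Q^2 + 9 = 0
Q^2 = 729/9 = 81
Q* = 9
Min AC = 729/9 + 5 + 9*9
Min AC = 81 + 5 + 81 = 167

167


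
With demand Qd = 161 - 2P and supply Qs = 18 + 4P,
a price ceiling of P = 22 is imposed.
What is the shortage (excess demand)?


At P = 22:
Qd = 161 - 2*22 = 117
Qs = 18 + 4*22 = 106
Shortage = Qd - Qs = 117 - 106 = 11

11


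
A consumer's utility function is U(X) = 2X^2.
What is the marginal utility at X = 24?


MU = dU/dX = 2*2*X^(2-1)
MU = 4*X^1
At X = 24:
MU = 4 * 24^1
MU = 4 * 24 = 96

96


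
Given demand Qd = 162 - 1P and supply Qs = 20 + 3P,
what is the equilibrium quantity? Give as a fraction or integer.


First find equilibrium price:
162 - 1P = 20 + 3P
P* = 142/4 = 71/2
Then substitute into demand:
Q* = 162 - 1 * 71/2 = 253/2

253/2


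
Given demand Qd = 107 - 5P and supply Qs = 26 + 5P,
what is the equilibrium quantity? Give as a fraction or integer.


First find equilibrium price:
107 - 5P = 26 + 5P
P* = 81/10 = 81/10
Then substitute into demand:
Q* = 107 - 5 * 81/10 = 133/2

133/2


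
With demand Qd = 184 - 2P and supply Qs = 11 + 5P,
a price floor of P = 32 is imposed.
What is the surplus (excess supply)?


At P = 32:
Qd = 184 - 2*32 = 120
Qs = 11 + 5*32 = 171
Surplus = Qs - Qd = 171 - 120 = 51

51


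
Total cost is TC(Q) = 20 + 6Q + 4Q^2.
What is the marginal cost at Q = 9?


MC = dTC/dQ = 6 + 2*4*Q
At Q = 9:
MC = 6 + 8*9
MC = 6 + 72 = 78

78


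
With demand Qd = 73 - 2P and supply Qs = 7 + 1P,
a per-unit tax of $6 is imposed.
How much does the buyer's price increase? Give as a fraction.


With a per-unit tax, the buyer's price increase depends on relative slopes.
Supply slope: d = 1, Demand slope: b = 2
Buyer's price increase = d * tax / (b + d)
= 1 * 6 / (2 + 1)
= 6 / 3 = 2

2


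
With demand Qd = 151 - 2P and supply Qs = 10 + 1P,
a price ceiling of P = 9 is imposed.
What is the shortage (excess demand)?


At P = 9:
Qd = 151 - 2*9 = 133
Qs = 10 + 1*9 = 19
Shortage = Qd - Qs = 133 - 19 = 114

114


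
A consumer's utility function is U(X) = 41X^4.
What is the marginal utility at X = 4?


MU = dU/dX = 41*4*X^(4-1)
MU = 164*X^3
At X = 4:
MU = 164 * 4^3
MU = 164 * 64 = 10496

10496


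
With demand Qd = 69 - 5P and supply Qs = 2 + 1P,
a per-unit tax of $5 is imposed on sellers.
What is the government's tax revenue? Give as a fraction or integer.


With tax on sellers, new supply: Qs' = 2 + 1(P - 5)
= 1P - 3
New equilibrium quantity:
Q_new = 9
Tax revenue = tax * Q_new = 5 * 9 = 45

45


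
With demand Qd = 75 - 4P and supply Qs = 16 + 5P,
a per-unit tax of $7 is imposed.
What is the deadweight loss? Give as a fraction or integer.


Pre-tax equilibrium quantity: Q* = 439/9
Post-tax equilibrium quantity: Q_tax = 299/9
Reduction in quantity: Q* - Q_tax = 140/9
DWL = (1/2) * tax * (Q* - Q_tax)
DWL = (1/2) * 7 * 140/9 = 490/9

490/9


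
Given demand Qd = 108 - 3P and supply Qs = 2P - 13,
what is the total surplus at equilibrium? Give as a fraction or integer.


Find equilibrium: 108 - 3P = 2P - 13
108 + 13 = 5P
P* = 121/5 = 121/5
Q* = 2*121/5 - 13 = 177/5
Inverse demand: P = 36 - Q/3, so P_max = 36
Inverse supply: P = 13/2 + Q/2, so P_min = 13/2
CS = (1/2) * 177/5 * (36 - 121/5) = 10443/50
PS = (1/2) * 177/5 * (121/5 - 13/2) = 31329/100
TS = CS + PS = 10443/50 + 31329/100 = 10443/20

10443/20


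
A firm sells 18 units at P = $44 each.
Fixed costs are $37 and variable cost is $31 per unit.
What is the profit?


Total Revenue = P * Q = 44 * 18 = $792
Total Cost = FC + VC*Q = 37 + 31*18 = $595
Profit = TR - TC = 792 - 595 = $197

$197


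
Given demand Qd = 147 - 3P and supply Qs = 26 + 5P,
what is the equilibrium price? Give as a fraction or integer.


At equilibrium, Qd = Qs.
147 - 3P = 26 + 5P
147 - 26 = 3P + 5P
121 = 8P
P* = 121/8 = 121/8

121/8


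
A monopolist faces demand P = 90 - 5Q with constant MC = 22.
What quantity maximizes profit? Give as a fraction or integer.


TR = P*Q = (90 - 5Q)Q = 90Q - 5Q^2
MR = dTR/dQ = 90 - 10Q
Set MR = MC:
90 - 10Q = 22
68 = 10Q
Q* = 68/10 = 34/5

34/5


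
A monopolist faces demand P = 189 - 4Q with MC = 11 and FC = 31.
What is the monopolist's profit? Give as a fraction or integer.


MR = MC: 189 - 8Q = 11
Q* = 89/4
P* = 189 - 4*89/4 = 100
Profit = (P* - MC)*Q* - FC
= (100 - 11)*89/4 - 31
= 89*89/4 - 31
= 7921/4 - 31 = 7797/4

7797/4


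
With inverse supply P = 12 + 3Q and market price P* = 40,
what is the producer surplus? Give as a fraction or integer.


Minimum supply price (at Q=0): P_min = 12
Quantity supplied at P* = 40:
Q* = (40 - 12)/3 = 28/3
PS = (1/2) * Q* * (P* - P_min)
PS = (1/2) * 28/3 * (40 - 12)
PS = (1/2) * 28/3 * 28 = 392/3

392/3


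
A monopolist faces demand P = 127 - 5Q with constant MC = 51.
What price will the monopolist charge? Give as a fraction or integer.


MR = 127 - 10Q
Set MR = MC: 127 - 10Q = 51
Q* = 38/5
Substitute into demand:
P* = 127 - 5*38/5 = 89

89


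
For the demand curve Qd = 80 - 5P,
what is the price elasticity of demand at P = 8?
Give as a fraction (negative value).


dQ/dP = -5
At P = 8: Q = 80 - 5*8 = 40
E = (dQ/dP)(P/Q) = (-5)(8/40) = -1

-1


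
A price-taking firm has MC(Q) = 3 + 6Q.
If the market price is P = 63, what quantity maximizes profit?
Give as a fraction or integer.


In perfect competition, profit is maximized where P = MC.
63 = 3 + 6Q
60 = 6Q
Q* = 60/6 = 10

10


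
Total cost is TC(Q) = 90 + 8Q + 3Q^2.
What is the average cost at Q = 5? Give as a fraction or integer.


TC(5) = 90 + 8*5 + 3*5^2
TC(5) = 90 + 40 + 75 = 205
AC = TC/Q = 205/5 = 41

41


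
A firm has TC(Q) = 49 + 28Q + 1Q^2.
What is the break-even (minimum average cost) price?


AC(Q) = 49/Q + 28 + 1Q
To minimize: dAC/dQ = -49/Q^2 + 1 = 0
Q^2 = 49/1 = 49
Q* = 7
Min AC = 49/7 + 28 + 1*7
Min AC = 7 + 28 + 7 = 42

42


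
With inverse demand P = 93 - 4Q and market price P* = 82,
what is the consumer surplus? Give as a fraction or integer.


Maximum willingness to pay (at Q=0): P_max = 93
Quantity demanded at P* = 82:
Q* = (93 - 82)/4 = 11/4
CS = (1/2) * Q* * (P_max - P*)
CS = (1/2) * 11/4 * (93 - 82)
CS = (1/2) * 11/4 * 11 = 121/8

121/8


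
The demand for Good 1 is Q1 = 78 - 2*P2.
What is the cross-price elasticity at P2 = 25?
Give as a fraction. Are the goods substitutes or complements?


dQ1/dP2 = -2
At P2 = 25: Q1 = 78 - 2*25 = 28
Exy = (dQ1/dP2)(P2/Q1) = -2 * 25 / 28 = -25/14
Since Exy < 0, the goods are complements.

-25/14 (complements)


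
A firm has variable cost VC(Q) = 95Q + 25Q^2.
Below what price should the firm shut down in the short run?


AVC(Q) = VC(Q)/Q = 95 + 25Q
AVC is increasing in Q, so minimum AVC is at Q -> 0+.
Min AVC = 95
The firm should shut down if P < 95.

95


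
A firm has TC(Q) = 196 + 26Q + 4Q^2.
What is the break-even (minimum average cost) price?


AC(Q) = 196/Q + 26 + 4Q
To minimize: dAC/dQ = -196/Q^2 + 4 = 0
Q^2 = 196/4 = 49
Q* = 7
Min AC = 196/7 + 26 + 4*7
Min AC = 28 + 26 + 28 = 82

82


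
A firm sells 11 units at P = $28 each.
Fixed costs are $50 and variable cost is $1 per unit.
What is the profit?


Total Revenue = P * Q = 28 * 11 = $308
Total Cost = FC + VC*Q = 50 + 1*11 = $61
Profit = TR - TC = 308 - 61 = $247

$247


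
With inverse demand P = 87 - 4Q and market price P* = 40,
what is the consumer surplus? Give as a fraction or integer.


Maximum willingness to pay (at Q=0): P_max = 87
Quantity demanded at P* = 40:
Q* = (87 - 40)/4 = 47/4
CS = (1/2) * Q* * (P_max - P*)
CS = (1/2) * 47/4 * (87 - 40)
CS = (1/2) * 47/4 * 47 = 2209/8

2209/8


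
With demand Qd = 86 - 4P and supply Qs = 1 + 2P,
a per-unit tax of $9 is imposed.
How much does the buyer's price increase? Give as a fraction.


With a per-unit tax, the buyer's price increase depends on relative slopes.
Supply slope: d = 2, Demand slope: b = 4
Buyer's price increase = d * tax / (b + d)
= 2 * 9 / (4 + 2)
= 18 / 6 = 3

3


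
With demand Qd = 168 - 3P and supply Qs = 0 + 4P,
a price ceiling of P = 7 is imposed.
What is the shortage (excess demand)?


At P = 7:
Qd = 168 - 3*7 = 147
Qs = 0 + 4*7 = 28
Shortage = Qd - Qs = 147 - 28 = 119

119


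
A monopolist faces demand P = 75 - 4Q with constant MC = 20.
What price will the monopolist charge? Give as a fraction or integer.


MR = 75 - 8Q
Set MR = MC: 75 - 8Q = 20
Q* = 55/8
Substitute into demand:
P* = 75 - 4*55/8 = 95/2

95/2


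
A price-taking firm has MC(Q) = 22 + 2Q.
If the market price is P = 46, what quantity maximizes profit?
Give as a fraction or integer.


In perfect competition, profit is maximized where P = MC.
46 = 22 + 2Q
24 = 2Q
Q* = 24/2 = 12

12


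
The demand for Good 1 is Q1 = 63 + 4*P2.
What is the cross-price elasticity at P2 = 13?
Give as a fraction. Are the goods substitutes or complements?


dQ1/dP2 = 4
At P2 = 13: Q1 = 63 + 4*13 = 115
Exy = (dQ1/dP2)(P2/Q1) = 4 * 13 / 115 = 52/115
Since Exy > 0, the goods are substitutes.

52/115 (substitutes)


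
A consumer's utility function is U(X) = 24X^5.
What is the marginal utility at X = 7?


MU = dU/dX = 24*5*X^(5-1)
MU = 120*X^4
At X = 7:
MU = 120 * 7^4
MU = 120 * 2401 = 288120

288120


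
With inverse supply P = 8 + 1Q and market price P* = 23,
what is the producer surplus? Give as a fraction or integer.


Minimum supply price (at Q=0): P_min = 8
Quantity supplied at P* = 23:
Q* = (23 - 8)/1 = 15
PS = (1/2) * Q* * (P* - P_min)
PS = (1/2) * 15 * (23 - 8)
PS = (1/2) * 15 * 15 = 225/2

225/2


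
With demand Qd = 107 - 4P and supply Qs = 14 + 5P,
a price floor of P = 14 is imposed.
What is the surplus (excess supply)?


At P = 14:
Qd = 107 - 4*14 = 51
Qs = 14 + 5*14 = 84
Surplus = Qs - Qd = 84 - 51 = 33

33


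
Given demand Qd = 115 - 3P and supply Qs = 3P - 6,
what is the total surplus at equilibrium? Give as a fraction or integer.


Find equilibrium: 115 - 3P = 3P - 6
115 + 6 = 6P
P* = 121/6 = 121/6
Q* = 3*121/6 - 6 = 109/2
Inverse demand: P = 115/3 - Q/3, so P_max = 115/3
Inverse supply: P = 2 + Q/3, so P_min = 2
CS = (1/2) * 109/2 * (115/3 - 121/6) = 11881/24
PS = (1/2) * 109/2 * (121/6 - 2) = 11881/24
TS = CS + PS = 11881/24 + 11881/24 = 11881/12

11881/12


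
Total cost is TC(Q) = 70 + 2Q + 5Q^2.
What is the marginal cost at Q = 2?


MC = dTC/dQ = 2 + 2*5*Q
At Q = 2:
MC = 2 + 10*2
MC = 2 + 20 = 22

22


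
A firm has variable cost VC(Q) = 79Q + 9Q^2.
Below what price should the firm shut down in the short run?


AVC(Q) = VC(Q)/Q = 79 + 9Q
AVC is increasing in Q, so minimum AVC is at Q -> 0+.
Min AVC = 79
The firm should shut down if P < 79.

79


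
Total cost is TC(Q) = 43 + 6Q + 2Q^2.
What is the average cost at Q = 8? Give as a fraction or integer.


TC(8) = 43 + 6*8 + 2*8^2
TC(8) = 43 + 48 + 128 = 219
AC = TC/Q = 219/8 = 219/8

219/8


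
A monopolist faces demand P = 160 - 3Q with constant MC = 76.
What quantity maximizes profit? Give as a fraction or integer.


TR = P*Q = (160 - 3Q)Q = 160Q - 3Q^2
MR = dTR/dQ = 160 - 6Q
Set MR = MC:
160 - 6Q = 76
84 = 6Q
Q* = 84/6 = 14

14


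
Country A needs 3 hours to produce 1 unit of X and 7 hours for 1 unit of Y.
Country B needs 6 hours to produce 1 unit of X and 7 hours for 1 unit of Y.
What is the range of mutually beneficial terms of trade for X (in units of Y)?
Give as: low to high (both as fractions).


Opportunity cost of X for Country A = hours_X / hours_Y = 3/7 = 3/7 units of Y
Opportunity cost of X for Country B = hours_X / hours_Y = 6/7 = 6/7 units of Y
Terms of trade must be between the two opportunity costs.
Range: 3/7 to 6/7

3/7 to 6/7


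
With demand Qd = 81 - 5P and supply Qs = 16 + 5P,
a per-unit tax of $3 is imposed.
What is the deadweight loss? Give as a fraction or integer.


Pre-tax equilibrium quantity: Q* = 97/2
Post-tax equilibrium quantity: Q_tax = 41
Reduction in quantity: Q* - Q_tax = 15/2
DWL = (1/2) * tax * (Q* - Q_tax)
DWL = (1/2) * 3 * 15/2 = 45/4

45/4


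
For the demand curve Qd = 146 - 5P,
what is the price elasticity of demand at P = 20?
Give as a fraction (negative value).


dQ/dP = -5
At P = 20: Q = 146 - 5*20 = 46
E = (dQ/dP)(P/Q) = (-5)(20/46) = -50/23

-50/23


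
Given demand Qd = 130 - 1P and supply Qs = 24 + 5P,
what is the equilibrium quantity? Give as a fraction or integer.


First find equilibrium price:
130 - 1P = 24 + 5P
P* = 106/6 = 53/3
Then substitute into demand:
Q* = 130 - 1 * 53/3 = 337/3

337/3


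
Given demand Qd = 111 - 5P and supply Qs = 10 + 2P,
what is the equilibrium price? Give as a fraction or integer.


At equilibrium, Qd = Qs.
111 - 5P = 10 + 2P
111 - 10 = 5P + 2P
101 = 7P
P* = 101/7 = 101/7

101/7


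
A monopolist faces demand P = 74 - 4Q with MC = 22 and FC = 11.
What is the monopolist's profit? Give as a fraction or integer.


MR = MC: 74 - 8Q = 22
Q* = 13/2
P* = 74 - 4*13/2 = 48
Profit = (P* - MC)*Q* - FC
= (48 - 22)*13/2 - 11
= 26*13/2 - 11
= 169 - 11 = 158

158


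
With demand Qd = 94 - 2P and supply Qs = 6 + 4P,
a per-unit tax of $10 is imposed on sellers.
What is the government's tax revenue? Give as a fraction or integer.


With tax on sellers, new supply: Qs' = 6 + 4(P - 10)
= 4P - 34
New equilibrium quantity:
Q_new = 154/3
Tax revenue = tax * Q_new = 10 * 154/3 = 1540/3

1540/3


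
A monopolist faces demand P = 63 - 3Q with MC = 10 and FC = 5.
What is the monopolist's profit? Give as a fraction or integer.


MR = MC: 63 - 6Q = 10
Q* = 53/6
P* = 63 - 3*53/6 = 73/2
Profit = (P* - MC)*Q* - FC
= (73/2 - 10)*53/6 - 5
= 53/2*53/6 - 5
= 2809/12 - 5 = 2749/12

2749/12


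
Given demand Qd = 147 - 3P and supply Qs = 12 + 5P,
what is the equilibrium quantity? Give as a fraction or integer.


First find equilibrium price:
147 - 3P = 12 + 5P
P* = 135/8 = 135/8
Then substitute into demand:
Q* = 147 - 3 * 135/8 = 771/8

771/8


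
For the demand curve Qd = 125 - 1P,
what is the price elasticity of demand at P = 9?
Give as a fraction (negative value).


dQ/dP = -1
At P = 9: Q = 125 - 1*9 = 116
E = (dQ/dP)(P/Q) = (-1)(9/116) = -9/116

-9/116


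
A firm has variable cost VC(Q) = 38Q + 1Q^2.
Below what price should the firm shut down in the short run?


AVC(Q) = VC(Q)/Q = 38 + 1Q
AVC is increasing in Q, so minimum AVC is at Q -> 0+.
Min AVC = 38
The firm should shut down if P < 38.

38


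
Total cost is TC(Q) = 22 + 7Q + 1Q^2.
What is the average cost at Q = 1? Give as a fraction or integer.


TC(1) = 22 + 7*1 + 1*1^2
TC(1) = 22 + 7 + 1 = 30
AC = TC/Q = 30/1 = 30

30


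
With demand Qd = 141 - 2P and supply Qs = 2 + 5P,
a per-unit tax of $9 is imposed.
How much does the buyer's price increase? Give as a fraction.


With a per-unit tax, the buyer's price increase depends on relative slopes.
Supply slope: d = 5, Demand slope: b = 2
Buyer's price increase = d * tax / (b + d)
= 5 * 9 / (2 + 5)
= 45 / 7 = 45/7

45/7
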